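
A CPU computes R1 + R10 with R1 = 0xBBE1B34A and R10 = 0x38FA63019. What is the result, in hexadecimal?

0x44B87E363

Add column by column in base 16, right to left:
  A+9 = 3 carry 1
  4+1+1 = 6
  3+0 = 3
  B+3 = E
  1+6 = 7
  E+A = 8 carry 1
  B+F+1 = B carry 1
  B+8+1 = 4 carry 1
  0+3+1 = 4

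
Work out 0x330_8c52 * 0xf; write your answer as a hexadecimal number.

Multiply each base-16 digit by 15, carrying:
  2×15 = 30 → write e carry 1
  5×15+1 = 76 → write c carry 4
  c×15+4 = 184 → write 8 carry 11
  8×15+11 = 131 → write 3 carry 8
  0×15+8 = 8 → write 8
  3×15 = 45 → write d carry 2
  3×15+2 = 47 → write f carry 2
  remaining carry: 2

0x2fd838ce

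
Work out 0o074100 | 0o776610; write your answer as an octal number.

0o776710

OR each oct digit independently (no carries):
  0|7=7, 7|7=7, 4|6=6, 1|6=7, 0|1=1, 0|0=0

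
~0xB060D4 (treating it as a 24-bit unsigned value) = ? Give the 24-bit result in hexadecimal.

Each hex digit d becomes F−d:
  B→4, 0→F, 6→9, 0→F, D→2, 4→B

0x4F9F2B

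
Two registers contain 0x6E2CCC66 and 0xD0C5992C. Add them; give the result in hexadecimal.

Add column by column in base 16, right to left:
  6+C = 2 carry 1
  6+2+1 = 9
  C+9 = 5 carry 1
  C+9+1 = 6 carry 1
  C+5+1 = 2 carry 1
  2+C+1 = F
  E+0 = E
  6+D = 3 carry 1
  final carry 1

0x13EF26592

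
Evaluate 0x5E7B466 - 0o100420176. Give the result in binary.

0b100111001011001001111101000

0x5E7B466 = 0b101111001111011010001100110 in binary.
0o100420176 = 0b1000000100010000001111110 in binary.
Subtract column by column in base 2:
  0-0 → 0
  1-1 → 0
  1-1 → 0
  0-1 → 1 (borrow)
  0-1-1 → 0 (borrow)
  1-1-1 → 1 (borrow)
  1-1-1 → 1 (borrow)
  0-0-1 → 1 (borrow)
  0-0-1 → 1 (borrow)
  0-0-1 → 1 (borrow)
  1-0-1 → 0
  0-0 → 0
  1-0 → 1
  1-1 → 0
  0-0 → 0
  1-0 → 1
  1-0 → 1
  1-1 → 0
  1-0 → 1
  0-0 → 0
  0-0 → 0
  1-0 → 1
  1-0 → 1
  1-0 → 1
  1-1 → 0
  0-0 → 0
  1-0 → 1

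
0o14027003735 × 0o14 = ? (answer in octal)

0o220424057134

Multiply each base-8 digit by 12, carrying:
  5×12 = 60 → write 4 carry 7
  3×12+7 = 43 → write 3 carry 5
  7×12+5 = 89 → write 1 carry 11
  3×12+11 = 47 → write 7 carry 5
  0×12+5 = 5 → write 5
  0×12 = 0 → write 0
  7×12 = 84 → write 4 carry 10
  2×12+10 = 34 → write 2 carry 4
  0×12+4 = 4 → write 4
  4×12 = 48 → write 0 carry 6
  1×12+6 = 18 → write 2 carry 2
  remaining carry: 2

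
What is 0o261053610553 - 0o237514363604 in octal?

Subtract column by column in base 8:
  3-4 → 7 (borrow)
  5-0-1 → 4
  5-6 → 7 (borrow)
  0-3-1 → 4 (borrow)
  1-6-1 → 2 (borrow)
  6-3-1 → 2
  3-4 → 7 (borrow)
  5-1-1 → 3
  0-5 → 3 (borrow)
  1-7-1 → 1 (borrow)
  6-3-1 → 2
  2-2 → 0

0o21337224747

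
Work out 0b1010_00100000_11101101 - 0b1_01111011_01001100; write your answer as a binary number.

Subtract column by column in base 2:
  1-0 → 1
  0-0 → 0
  1-1 → 0
  1-1 → 0
  0-0 → 0
  1-0 → 1
  1-1 → 0
  1-0 → 1
  0-1 → 1 (borrow)
  0-1-1 → 0 (borrow)
  0-0-1 → 1 (borrow)
  0-1-1 → 0 (borrow)
  0-1-1 → 0 (borrow)
  1-1-1 → 1 (borrow)
  0-1-1 → 0 (borrow)
  0-0-1 → 1 (borrow)
  0-1-1 → 0 (borrow)
  1-0-1 → 0
  0-0 → 0
  1-0 → 1

0b10001010010110100001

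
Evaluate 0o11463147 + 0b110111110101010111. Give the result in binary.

0b1010011110001110111110

0o11463147 = 0b1001100110011001100111 in binary.
Add column by column in base 2, right to left:
  1+1 = 0 carry 1
  1+1+1 = 1 carry 1
  1+1+1 = 1 carry 1
  0+0+1 = 1
  0+1 = 1
  1+0 = 1
  1+1 = 0 carry 1
  0+0+1 = 1
  0+1 = 1
  1+0 = 1
  1+1 = 0 carry 1
  0+1+1 = 0 carry 1
  0+1+1 = 0 carry 1
  1+1+1 = 1 carry 1
  1+1+1 = 1 carry 1
  0+0+1 = 1
  0+1 = 1
  1+1 = 0 carry 1
  1+0+1 = 0 carry 1
  0+0+1 = 1
  0+0 = 0
  1+0 = 1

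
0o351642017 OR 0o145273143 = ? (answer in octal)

0o355673157

OR each oct digit independently (no carries):
  3|1=3, 5|4=5, 1|5=5, 6|2=6, 4|7=7, 2|3=3, 0|1=1, 1|4=5, 7|3=7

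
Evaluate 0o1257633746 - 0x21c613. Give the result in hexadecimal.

0xa9d71d3

0o1257633746 = 0xabf37e6 in hexadecimal.
Subtract column by column in base 16:
  6-3 → 3
  e-1 → d
  7-6 → 1
  3-c → 7 (borrow)
  f-1-1 → d
  b-2 → 9
  a-0 → a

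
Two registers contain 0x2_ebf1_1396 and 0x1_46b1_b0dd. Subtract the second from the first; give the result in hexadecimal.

Subtract column by column in base 16:
  6-d → 9 (borrow)
  9-d-1 → b (borrow)
  3-0-1 → 2
  1-b → 6 (borrow)
  1-1-1 → f (borrow)
  f-b-1 → 3
  b-6 → 5
  e-4 → a
  2-1 → 1

0x1a53f62b9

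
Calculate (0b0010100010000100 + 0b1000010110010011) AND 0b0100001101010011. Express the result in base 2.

0b1000010011

Add column by column in base 2, right to left:
  0+1 = 1
  0+1 = 1
  1+0 = 1
  0+0 = 0
  0+1 = 1
  0+0 = 0
  0+0 = 0
  1+1 = 0 carry 1
  0+1+1 = 0 carry 1
  0+0+1 = 1
  0+1 = 1
  1+0 = 1
  0+0 = 0
  1+0 = 1
  0+0 = 0
  0+1 = 1
Sum = 0b1010111000010111; now AND with 0b0100001101010011:
  1010111000010111
& 0100001101010011
= 0000001000010011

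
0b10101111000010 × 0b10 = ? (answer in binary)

Multiply each base-2 digit by 2, carrying:
  0×2 = 0 → write 0
  1×2 = 2 → write 0 carry 1
  0×2+1 = 1 → write 1
  0×2 = 0 → write 0
  0×2 = 0 → write 0
  0×2 = 0 → write 0
  1×2 = 2 → write 0 carry 1
  1×2+1 = 3 → write 1 carry 1
  1×2+1 = 3 → write 1 carry 1
  1×2+1 = 3 → write 1 carry 1
  0×2+1 = 1 → write 1
  1×2 = 2 → write 0 carry 1
  0×2+1 = 1 → write 1
  1×2 = 2 → write 0 carry 1
  remaining carry: 1

0b101011110000100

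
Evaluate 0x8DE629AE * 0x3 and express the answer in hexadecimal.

Multiply each base-16 digit by 3, carrying:
  E×3 = 42 → write A carry 2
  A×3+2 = 32 → write 0 carry 2
  9×3+2 = 29 → write D carry 1
  2×3+1 = 7 → write 7
  6×3 = 18 → write 2 carry 1
  E×3+1 = 43 → write B carry 2
  D×3+2 = 41 → write 9 carry 2
  8×3+2 = 26 → write A carry 1
  remaining carry: 1

0x1A9B27D0A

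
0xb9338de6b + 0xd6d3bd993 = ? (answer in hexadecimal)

0x190074b7fe

Add column by column in base 16, right to left:
  b+3 = e
  6+9 = f
  e+9 = 7 carry 1
  d+d+1 = b carry 1
  8+b+1 = 4 carry 1
  3+3+1 = 7
  3+d = 0 carry 1
  9+6+1 = 0 carry 1
  b+d+1 = 9 carry 1
  final carry 1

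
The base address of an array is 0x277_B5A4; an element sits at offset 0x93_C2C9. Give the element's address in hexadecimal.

0x30B786D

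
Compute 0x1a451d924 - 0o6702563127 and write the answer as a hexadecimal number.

0o6702563127 = 0x370ae657 in hexadecimal.
Subtract column by column in base 16:
  4-7 → d (borrow)
  2-5-1 → c (borrow)
  9-6-1 → 2
  d-e → f (borrow)
  1-a-1 → 6 (borrow)
  5-0-1 → 4
  4-7 → d (borrow)
  a-3-1 → 6
  1-0 → 1

0x16d46f2cd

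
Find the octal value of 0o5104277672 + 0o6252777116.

0o13357277010

Add column by column in base 8, right to left:
  2+6 = 0 carry 1
  7+1+1 = 1 carry 1
  6+1+1 = 0 carry 1
  7+7+1 = 7 carry 1
  7+7+1 = 7 carry 1
  2+7+1 = 2 carry 1
  4+2+1 = 7
  0+5 = 5
  1+2 = 3
  5+6 = 3 carry 1
  final carry 1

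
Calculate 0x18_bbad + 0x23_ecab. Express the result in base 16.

0x3ca858

Add column by column in base 16, right to left:
  d+b = 8 carry 1
  a+a+1 = 5 carry 1
  b+c+1 = 8 carry 1
  b+e+1 = a carry 1
  8+3+1 = c
  1+2 = 3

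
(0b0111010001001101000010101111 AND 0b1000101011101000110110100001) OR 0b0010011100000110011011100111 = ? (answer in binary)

0b0111010001001101000010101111 AND 0b1000101011101000110110100001 = 0b0000000001001000000010100001.
Then OR with 0b0010011100000110011011100111.

0b10011101001110011011100111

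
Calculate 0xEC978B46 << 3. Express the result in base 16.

0x764BC5A30

3 bits is not a whole number of base-16 digits; in binary: 11101100100101111000101101000110 << 3 = 11101100100101111000101101000110000.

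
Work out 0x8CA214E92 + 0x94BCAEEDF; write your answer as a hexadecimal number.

0x1215EC3D71

Add column by column in base 16, right to left:
  2+F = 1 carry 1
  9+D+1 = 7 carry 1
  E+E+1 = D carry 1
  4+E+1 = 3 carry 1
  1+A+1 = C
  2+C = E
  A+B = 5 carry 1
  C+4+1 = 1 carry 1
  8+9+1 = 2 carry 1
  final carry 1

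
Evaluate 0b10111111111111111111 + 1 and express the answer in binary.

The trailing 18 digits are 1 (max in base 2), so adding 1 cascades: they roll to 0 and the next digit up increments.

0b11000000000000000000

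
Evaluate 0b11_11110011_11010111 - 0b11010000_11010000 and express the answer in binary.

Subtract column by column in base 2:
  1-0 → 1
  1-0 → 1
  1-0 → 1
  0-0 → 0
  1-1 → 0
  0-0 → 0
  1-1 → 0
  1-1 → 0
  1-0 → 1
  1-0 → 1
  0-0 → 0
  0-0 → 0
  1-1 → 0
  1-0 → 1
  1-1 → 0
  1-1 → 0
  1-0 → 1
  1-0 → 1

0b110010001100000111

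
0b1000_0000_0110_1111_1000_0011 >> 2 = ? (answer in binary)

Right shift by 2: drop the 2 least-significant bits.

0b1000000001101111100000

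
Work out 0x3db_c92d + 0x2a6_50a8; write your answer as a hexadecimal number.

0x68219d5

Add column by column in base 16, right to left:
  d+8 = 5 carry 1
  2+a+1 = d
  9+0 = 9
  c+5 = 1 carry 1
  b+6+1 = 2 carry 1
  d+a+1 = 8 carry 1
  3+2+1 = 6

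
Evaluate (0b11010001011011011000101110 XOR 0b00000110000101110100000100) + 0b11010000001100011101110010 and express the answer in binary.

0b110100111101011001010011100

First 0b11010001011011011000101110 XOR 0b00000110000101110100000100 = 0b11010111011110101100101010.
Add column by column in base 2, right to left:
  0+0 = 0
  1+1 = 0 carry 1
  0+0+1 = 1
  1+0 = 1
  0+1 = 1
  1+1 = 0 carry 1
  0+1+1 = 0 carry 1
  0+0+1 = 1
  1+1 = 0 carry 1
  1+1+1 = 1 carry 1
  0+1+1 = 0 carry 1
  1+0+1 = 0 carry 1
  0+0+1 = 1
  1+0 = 1
  1+1 = 0 carry 1
  1+1+1 = 1 carry 1
  1+0+1 = 0 carry 1
  0+0+1 = 1
  1+0 = 1
  1+0 = 1
  1+0 = 1
  0+0 = 0
  1+1 = 0 carry 1
  0+0+1 = 1
  1+1 = 0 carry 1
  1+1+1 = 1 carry 1
  final carry 1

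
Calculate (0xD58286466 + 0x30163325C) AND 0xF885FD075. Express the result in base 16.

0x80B9040

Add column by column in base 16, right to left:
  6+C = 2 carry 1
  6+5+1 = C
  4+2 = 6
  6+3 = 9
  8+3 = B
  2+6 = 8
  8+1 = 9
  5+0 = 5
  D+3 = 0 carry 1
  final carry 1
Sum = 0x10598B96C2; now AND with 0xF885FD075:
  1&0=0, 0&F=0, 5&8=0, 9&8=8, 8&5=0, B&F=B, 9&D=9, 6&0=0, C&7=4, 2&5=0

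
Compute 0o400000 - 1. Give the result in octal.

0o377777

The trailing 5 digits are 0, so subtracting 1 borrows through: they become 7 and the next digit up decrements.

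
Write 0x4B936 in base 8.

0o1134466

Expand each hex digit to 4 bits: 4=0100 B=1011 9=1001 3=0011 6=0110.
Group the bits in threes: 001 001 011 100 100 110 110 → 1134466.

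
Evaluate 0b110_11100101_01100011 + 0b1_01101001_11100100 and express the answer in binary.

0b10000100111101000111

Add column by column in base 2, right to left:
  1+0 = 1
  1+0 = 1
  0+1 = 1
  0+0 = 0
  0+0 = 0
  1+1 = 0 carry 1
  1+1+1 = 1 carry 1
  0+1+1 = 0 carry 1
  1+1+1 = 1 carry 1
  0+0+1 = 1
  1+0 = 1
  0+1 = 1
  0+0 = 0
  1+1 = 0 carry 1
  1+1+1 = 1 carry 1
  1+0+1 = 0 carry 1
  0+1+1 = 0 carry 1
  1+0+1 = 0 carry 1
  1+0+1 = 0 carry 1
  final carry 1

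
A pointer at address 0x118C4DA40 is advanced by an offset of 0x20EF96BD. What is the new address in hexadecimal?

0x139B470FD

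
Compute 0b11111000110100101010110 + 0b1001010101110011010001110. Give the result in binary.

0b1101001110100111111100100

Add column by column in base 2, right to left:
  0+0 = 0
  1+1 = 0 carry 1
  1+1+1 = 1 carry 1
  0+1+1 = 0 carry 1
  1+0+1 = 0 carry 1
  0+0+1 = 1
  1+0 = 1
  0+1 = 1
  1+0 = 1
  0+1 = 1
  0+1 = 1
  1+0 = 1
  0+0 = 0
  1+1 = 0 carry 1
  1+1+1 = 1 carry 1
  0+1+1 = 0 carry 1
  0+0+1 = 1
  0+1 = 1
  1+0 = 1
  1+1 = 0 carry 1
  1+0+1 = 0 carry 1
  1+1+1 = 1 carry 1
  1+0+1 = 0 carry 1
  0+0+1 = 1
  0+1 = 1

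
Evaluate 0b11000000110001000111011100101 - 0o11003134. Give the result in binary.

0b10111111101001000100010001001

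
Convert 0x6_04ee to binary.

0b1100000010011101110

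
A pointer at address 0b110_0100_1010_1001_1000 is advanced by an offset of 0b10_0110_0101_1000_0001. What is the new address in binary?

Add column by column in base 2, right to left:
  0+1 = 1
  0+0 = 0
  0+0 = 0
  1+0 = 1
  1+0 = 1
  0+0 = 0
  0+0 = 0
  1+1 = 0 carry 1
  0+1+1 = 0 carry 1
  1+0+1 = 0 carry 1
  0+1+1 = 0 carry 1
  1+0+1 = 0 carry 1
  0+0+1 = 1
  0+1 = 1
  1+1 = 0 carry 1
  0+0+1 = 1
  0+0 = 0
  1+1 = 0 carry 1
  1+0+1 = 0 carry 1
  final carry 1

0b10001011000000011001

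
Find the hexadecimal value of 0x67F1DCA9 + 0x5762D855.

Add column by column in base 16, right to left:
  9+5 = E
  A+5 = F
  C+8 = 4 carry 1
  D+D+1 = B carry 1
  1+2+1 = 4
  F+6 = 5 carry 1
  7+7+1 = F
  6+5 = B

0xBF54B4FE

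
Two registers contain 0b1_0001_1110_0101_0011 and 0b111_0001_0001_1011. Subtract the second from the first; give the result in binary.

0b1010110100111000

Subtract column by column in base 2:
  1-1 → 0
  1-1 → 0
  0-0 → 0
  0-1 → 1 (borrow)
  1-1-1 → 1 (borrow)
  0-0-1 → 1 (borrow)
  1-0-1 → 0
  0-0 → 0
  0-1 → 1 (borrow)
  1-0-1 → 0
  1-0 → 1
  1-0 → 1
  1-1 → 0
  0-1 → 1 (borrow)
  0-1-1 → 0 (borrow)
  0-0-1 → 1 (borrow)
  1-0-1 → 0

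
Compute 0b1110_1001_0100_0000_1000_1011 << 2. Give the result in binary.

Left shift by 2: append 2 zero bits.

0b11101001010000001000101100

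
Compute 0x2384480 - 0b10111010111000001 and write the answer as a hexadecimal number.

0b10111010111000001 = 0x175C1 in hexadecimal.
Subtract column by column in base 16:
  0-1 → F (borrow)
  8-C-1 → B (borrow)
  4-5-1 → E (borrow)
  4-7-1 → C (borrow)
  8-1-1 → 6
  3-0 → 3
  2-0 → 2

0x236CEBF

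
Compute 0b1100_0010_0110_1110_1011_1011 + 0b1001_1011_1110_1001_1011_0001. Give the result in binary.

Add column by column in base 2, right to left:
  1+1 = 0 carry 1
  1+0+1 = 0 carry 1
  0+0+1 = 1
  1+0 = 1
  1+1 = 0 carry 1
  1+1+1 = 1 carry 1
  0+0+1 = 1
  1+1 = 0 carry 1
  0+1+1 = 0 carry 1
  1+0+1 = 0 carry 1
  1+0+1 = 0 carry 1
  1+1+1 = 1 carry 1
  0+0+1 = 1
  1+1 = 0 carry 1
  1+1+1 = 1 carry 1
  0+1+1 = 0 carry 1
  0+1+1 = 0 carry 1
  1+1+1 = 1 carry 1
  0+0+1 = 1
  0+1 = 1
  0+1 = 1
  0+0 = 0
  1+0 = 1
  1+1 = 0 carry 1
  final carry 1

0b1010111100101100001101100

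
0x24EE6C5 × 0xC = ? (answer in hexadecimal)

Multiply each base-16 digit by 12, carrying:
  5×12 = 60 → write C carry 3
  C×12+3 = 147 → write 3 carry 9
  6×12+9 = 81 → write 1 carry 5
  E×12+5 = 173 → write D carry 10
  E×12+10 = 178 → write 2 carry 11
  4×12+11 = 59 → write B carry 3
  2×12+3 = 27 → write B carry 1
  remaining carry: 1

0x1BB2D13C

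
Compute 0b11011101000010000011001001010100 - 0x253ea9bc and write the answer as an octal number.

0o26762304230

0b11011101000010000011001001010100 = 0o33502031124 in octal.
0x253ea9bc = 0o4517524674 in octal.
Subtract column by column in base 8:
  4-4 → 0
  2-7 → 3 (borrow)
  1-6-1 → 2 (borrow)
  1-4-1 → 4 (borrow)
  3-2-1 → 0
  0-5 → 3 (borrow)
  2-7-1 → 2 (borrow)
  0-1-1 → 6 (borrow)
  5-5-1 → 7 (borrow)
  3-4-1 → 6 (borrow)
  3-0-1 → 2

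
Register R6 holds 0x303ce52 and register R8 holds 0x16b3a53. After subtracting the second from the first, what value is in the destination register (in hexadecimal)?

Subtract column by column in base 16:
  2-3 → f (borrow)
  5-5-1 → f (borrow)
  e-a-1 → 3
  c-3 → 9
  3-b → 8 (borrow)
  0-6-1 → 9 (borrow)
  3-1-1 → 1

0x19893ff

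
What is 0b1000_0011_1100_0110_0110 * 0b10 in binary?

0b100000111100011001100

Multiply each base-2 digit by 2, carrying:
  0×2 = 0 → write 0
  1×2 = 2 → write 0 carry 1
  1×2+1 = 3 → write 1 carry 1
  0×2+1 = 1 → write 1
  0×2 = 0 → write 0
  1×2 = 2 → write 0 carry 1
  1×2+1 = 3 → write 1 carry 1
  0×2+1 = 1 → write 1
  0×2 = 0 → write 0
  0×2 = 0 → write 0
  1×2 = 2 → write 0 carry 1
  1×2+1 = 3 → write 1 carry 1
  1×2+1 = 3 → write 1 carry 1
  1×2+1 = 3 → write 1 carry 1
  0×2+1 = 1 → write 1
  0×2 = 0 → write 0
  0×2 = 0 → write 0
  0×2 = 0 → write 0
  0×2 = 0 → write 0
  1×2 = 2 → write 0 carry 1
  remaining carry: 1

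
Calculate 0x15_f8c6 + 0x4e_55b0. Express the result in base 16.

Add column by column in base 16, right to left:
  6+0 = 6
  c+b = 7 carry 1
  8+5+1 = e
  f+5 = 4 carry 1
  5+e+1 = 4 carry 1
  1+4+1 = 6

0x644e76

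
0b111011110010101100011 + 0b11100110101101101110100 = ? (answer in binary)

0b100100010100000011010111

Add column by column in base 2, right to left:
  1+0 = 1
  1+0 = 1
  0+1 = 1
  0+0 = 0
  0+1 = 1
  1+1 = 0 carry 1
  1+1+1 = 1 carry 1
  0+0+1 = 1
  1+1 = 0 carry 1
  0+1+1 = 0 carry 1
  1+0+1 = 0 carry 1
  0+1+1 = 0 carry 1
  0+1+1 = 0 carry 1
  1+0+1 = 0 carry 1
  1+1+1 = 1 carry 1
  1+0+1 = 0 carry 1
  1+1+1 = 1 carry 1
  0+1+1 = 0 carry 1
  1+0+1 = 0 carry 1
  1+0+1 = 0 carry 1
  1+1+1 = 1 carry 1
  0+1+1 = 0 carry 1
  0+1+1 = 0 carry 1
  final carry 1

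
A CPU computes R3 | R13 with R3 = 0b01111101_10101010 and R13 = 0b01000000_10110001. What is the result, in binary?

OR bit by bit (1 where either bit is 1):
  0111110110101010
| 0100000010110001
= 0111110110111011

0b0111110110111011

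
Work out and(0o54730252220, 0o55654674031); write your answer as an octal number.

0o54610250020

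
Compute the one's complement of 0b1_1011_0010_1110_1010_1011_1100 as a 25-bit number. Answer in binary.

Invert each bit: 1101100101110101010111100 → 0010011010001010101000011.

0b0010011010001010101000011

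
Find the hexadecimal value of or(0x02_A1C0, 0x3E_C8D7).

OR each hex digit independently (no carries):
  0|3=3, 2|E=E, A|C=E, 1|8=9, C|D=D, 0|7=7

0x3EE9D7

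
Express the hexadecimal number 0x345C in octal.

0o32134

Expand each hex digit to 4 bits: 3=0011 4=0100 5=0101 C=1100.
Group the bits in threes: 011 010 001 011 100 → 32134.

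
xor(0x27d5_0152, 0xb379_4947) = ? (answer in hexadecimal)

0x94ac4815

XOR each hex digit independently (no carries):
  2^b=9, 7^3=4, d^7=a, 5^9=c, 0^4=4, 1^9=8, 5^4=1, 2^7=5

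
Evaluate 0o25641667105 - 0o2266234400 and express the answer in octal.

0o23353432505

Subtract column by column in base 8:
  5-0 → 5
  0-0 → 0
  1-4 → 5 (borrow)
  7-4-1 → 2
  6-3 → 3
  6-2 → 4
  1-6 → 3 (borrow)
  4-6-1 → 5 (borrow)
  6-2-1 → 3
  5-2 → 3
  2-0 → 2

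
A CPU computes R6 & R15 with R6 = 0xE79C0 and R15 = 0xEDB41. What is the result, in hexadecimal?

0xE5940

AND each hex digit independently (no carries):
  E&E=E, 7&D=5, 9&B=9, C&4=4, 0&1=0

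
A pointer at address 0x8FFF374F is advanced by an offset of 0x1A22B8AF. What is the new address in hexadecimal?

Add column by column in base 16, right to left:
  F+F = E carry 1
  4+A+1 = F
  7+8 = F
  3+B = E
  F+2 = 1 carry 1
  F+2+1 = 2 carry 1
  F+A+1 = A carry 1
  8+1+1 = A

0xAA21EFFE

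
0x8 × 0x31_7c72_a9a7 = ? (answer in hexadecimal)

0x18be3954d38

Multiply each base-16 digit by 8, carrying:
  7×8 = 56 → write 8 carry 3
  a×8+3 = 83 → write 3 carry 5
  9×8+5 = 77 → write d carry 4
  a×8+4 = 84 → write 4 carry 5
  2×8+5 = 21 → write 5 carry 1
  7×8+1 = 57 → write 9 carry 3
  c×8+3 = 99 → write 3 carry 6
  7×8+6 = 62 → write e carry 3
  1×8+3 = 11 → write b
  3×8 = 24 → write 8 carry 1
  remaining carry: 1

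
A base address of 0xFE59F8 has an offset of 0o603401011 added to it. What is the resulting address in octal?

0o703056001

0xFE59F8 = 0o77454770 in octal.
Add column by column in base 8, right to left:
  0+1 = 1
  7+1 = 0 carry 1
  7+0+1 = 0 carry 1
  4+1+1 = 6
  5+0 = 5
  4+4 = 0 carry 1
  7+3+1 = 3 carry 1
  7+0+1 = 0 carry 1
  0+6+1 = 7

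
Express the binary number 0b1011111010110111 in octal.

0o137267

Group the bits in threes: 001 011 111 010 110 111 → 137267.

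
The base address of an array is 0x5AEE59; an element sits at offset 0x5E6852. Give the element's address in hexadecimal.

0xB956AB

Add column by column in base 16, right to left:
  9+2 = B
  5+5 = A
  E+8 = 6 carry 1
  E+6+1 = 5 carry 1
  A+E+1 = 9 carry 1
  5+5+1 = B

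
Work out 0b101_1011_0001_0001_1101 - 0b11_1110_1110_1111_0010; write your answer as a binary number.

Subtract column by column in base 2:
  1-0 → 1
  0-1 → 1 (borrow)
  1-0-1 → 0
  1-0 → 1
  1-1 → 0
  0-1 → 1 (borrow)
  0-1-1 → 0 (borrow)
  0-1-1 → 0 (borrow)
  1-0-1 → 0
  0-1 → 1 (borrow)
  0-1-1 → 0 (borrow)
  0-1-1 → 0 (borrow)
  1-0-1 → 0
  1-1 → 0
  0-1 → 1 (borrow)
  1-1-1 → 1 (borrow)
  1-1-1 → 1 (borrow)
  0-1-1 → 0 (borrow)
  1-0-1 → 0

0b11100001000101011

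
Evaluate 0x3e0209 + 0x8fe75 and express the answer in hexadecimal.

Add column by column in base 16, right to left:
  9+5 = e
  0+7 = 7
  2+e = 0 carry 1
  0+f+1 = 0 carry 1
  e+8+1 = 7 carry 1
  3+0+1 = 4

0x47007e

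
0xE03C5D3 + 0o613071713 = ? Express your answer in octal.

0xE03C5D3 = 0o1600742723 in octal.
Add column by column in base 8, right to left:
  3+3 = 6
  2+1 = 3
  7+7 = 6 carry 1
  2+1+1 = 4
  4+7 = 3 carry 1
  7+0+1 = 0 carry 1
  0+3+1 = 4
  0+1 = 1
  6+6 = 4 carry 1
  1+0+1 = 2

0o2414034636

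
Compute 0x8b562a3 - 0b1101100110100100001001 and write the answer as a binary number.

0b1000011111101111100110011010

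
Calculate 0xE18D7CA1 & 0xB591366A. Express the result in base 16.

0xA1813420

AND each hex digit independently (no carries):
  E&B=A, 1&5=1, 8&9=8, D&1=1, 7&3=3, C&6=4, A&6=2, 1&A=0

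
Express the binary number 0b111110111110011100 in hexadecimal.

0x3EF9C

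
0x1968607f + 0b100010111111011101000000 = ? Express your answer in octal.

0o3175053677

0x1968607f = 0o3132060177 in octal.
0b100010111111011101000000 = 0o42773500 in octal.
Add column by column in base 8, right to left:
  7+0 = 7
  7+0 = 7
  1+5 = 6
  0+3 = 3
  6+7 = 5 carry 1
  0+7+1 = 0 carry 1
  2+2+1 = 5
  3+4 = 7
  1+0 = 1
  3+0 = 3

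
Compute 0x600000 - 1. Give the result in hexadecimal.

0x5fffff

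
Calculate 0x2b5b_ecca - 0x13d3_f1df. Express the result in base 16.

Subtract column by column in base 16:
  a-f → b (borrow)
  c-d-1 → e (borrow)
  c-1-1 → a
  e-f → f (borrow)
  b-3-1 → 7
  5-d → 8 (borrow)
  b-3-1 → 7
  2-1 → 1

0x1787faeb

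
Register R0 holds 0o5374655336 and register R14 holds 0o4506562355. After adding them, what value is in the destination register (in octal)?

Add column by column in base 8, right to left:
  6+5 = 3 carry 1
  3+5+1 = 1 carry 1
  3+3+1 = 7
  5+2 = 7
  5+6 = 3 carry 1
  6+5+1 = 4 carry 1
  4+6+1 = 3 carry 1
  7+0+1 = 0 carry 1
  3+5+1 = 1 carry 1
  5+4+1 = 2 carry 1
  final carry 1

0o12103437713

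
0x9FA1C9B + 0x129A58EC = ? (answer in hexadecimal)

0x1C947587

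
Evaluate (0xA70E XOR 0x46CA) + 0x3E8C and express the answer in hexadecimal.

First 0xA70E XOR 0x46CA = 0xE1C4.
Add column by column in base 16, right to left:
  4+C = 0 carry 1
  C+8+1 = 5 carry 1
  1+E+1 = 0 carry 1
  E+3+1 = 2 carry 1
  final carry 1

0x12050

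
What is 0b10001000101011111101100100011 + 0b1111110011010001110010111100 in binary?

0b100000111000110001011111011111

Add column by column in base 2, right to left:
  1+0 = 1
  1+0 = 1
  0+1 = 1
  0+1 = 1
  0+1 = 1
  1+1 = 0 carry 1
  0+0+1 = 1
  0+1 = 1
  1+0 = 1
  1+0 = 1
  0+1 = 1
  1+1 = 0 carry 1
  1+1+1 = 1 carry 1
  1+0+1 = 0 carry 1
  1+0+1 = 0 carry 1
  1+0+1 = 0 carry 1
  1+1+1 = 1 carry 1
  0+0+1 = 1
  1+1 = 0 carry 1
  0+1+1 = 0 carry 1
  1+0+1 = 0 carry 1
  0+0+1 = 1
  0+1 = 1
  0+1 = 1
  1+1 = 0 carry 1
  0+1+1 = 0 carry 1
  0+1+1 = 0 carry 1
  0+1+1 = 0 carry 1
  1+0+1 = 0 carry 1
  final carry 1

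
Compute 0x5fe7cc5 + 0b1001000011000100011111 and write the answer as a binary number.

0x5fe7cc5 = 0b101111111100111110011000101 in binary.
Add column by column in base 2, right to left:
  1+1 = 0 carry 1
  0+1+1 = 0 carry 1
  1+1+1 = 1 carry 1
  0+1+1 = 0 carry 1
  0+1+1 = 0 carry 1
  0+0+1 = 1
  1+0 = 1
  1+0 = 1
  0+1 = 1
  0+0 = 0
  1+0 = 1
  1+0 = 1
  1+1 = 0 carry 1
  1+1+1 = 1 carry 1
  1+0+1 = 0 carry 1
  0+0+1 = 1
  0+0 = 0
  1+0 = 1
  1+1 = 0 carry 1
  1+0+1 = 0 carry 1
  1+0+1 = 0 carry 1
  1+1+1 = 1 carry 1
  1+0+1 = 0 carry 1
  1+0+1 = 0 carry 1
  1+0+1 = 0 carry 1
  0+0+1 = 1
  1+0 = 1

0b110001000101010110111100100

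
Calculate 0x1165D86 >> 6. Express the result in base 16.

6 bits is not a whole number of base-16 digits; in binary: 1000101100101110110000110 >> 6 = 1000101100101110110.

0x45976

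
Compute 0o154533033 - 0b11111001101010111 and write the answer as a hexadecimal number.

0x1b0c2c4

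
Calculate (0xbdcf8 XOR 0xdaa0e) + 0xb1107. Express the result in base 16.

0x1187fd

First 0xbdcf8 XOR 0xdaa0e = 0x676f6.
Add column by column in base 16, right to left:
  6+7 = d
  f+0 = f
  6+1 = 7
  7+1 = 8
  6+b = 1 carry 1
  final carry 1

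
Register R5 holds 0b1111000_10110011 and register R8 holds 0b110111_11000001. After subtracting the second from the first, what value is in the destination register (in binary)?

0b100000011110010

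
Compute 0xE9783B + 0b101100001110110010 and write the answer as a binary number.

0xE9783B = 0b111010010111100000111011 in binary.
Add column by column in base 2, right to left:
  1+0 = 1
  1+1 = 0 carry 1
  0+0+1 = 1
  1+0 = 1
  1+1 = 0 carry 1
  1+1+1 = 1 carry 1
  0+0+1 = 1
  0+1 = 1
  0+1 = 1
  0+1 = 1
  0+0 = 0
  1+0 = 1
  1+0 = 1
  1+0 = 1
  1+1 = 0 carry 1
  0+1+1 = 0 carry 1
  1+0+1 = 0 carry 1
  0+1+1 = 0 carry 1
  0+0+1 = 1
  1+0 = 1
  0+0 = 0
  1+0 = 1
  1+0 = 1
  1+0 = 1

0b111011000011101111101101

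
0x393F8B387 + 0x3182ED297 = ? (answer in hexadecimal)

Add column by column in base 16, right to left:
  7+7 = E
  8+9 = 1 carry 1
  3+2+1 = 6
  B+D = 8 carry 1
  8+E+1 = 7 carry 1
  F+2+1 = 2 carry 1
  3+8+1 = C
  9+1 = A
  3+3 = 6

0x6AC27861E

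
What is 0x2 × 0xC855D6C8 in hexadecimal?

Multiply each base-16 digit by 2, carrying:
  8×2 = 16 → write 0 carry 1
  C×2+1 = 25 → write 9 carry 1
  6×2+1 = 13 → write D
  D×2 = 26 → write A carry 1
  5×2+1 = 11 → write B
  5×2 = 10 → write A
  8×2 = 16 → write 0 carry 1
  C×2+1 = 25 → write 9 carry 1
  remaining carry: 1

0x190ABAD90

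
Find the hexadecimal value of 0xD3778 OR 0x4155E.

OR each hex digit independently (no carries):
  D|4=D, 3|1=3, 7|5=7, 7|5=7, 8|E=E

0xD377E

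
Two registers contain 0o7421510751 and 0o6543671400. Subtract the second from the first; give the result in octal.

0o655617351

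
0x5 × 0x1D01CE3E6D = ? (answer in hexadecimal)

0x9109073821

Multiply each base-16 digit by 5, carrying:
  D×5 = 65 → write 1 carry 4
  6×5+4 = 34 → write 2 carry 2
  E×5+2 = 72 → write 8 carry 4
  3×5+4 = 19 → write 3 carry 1
  E×5+1 = 71 → write 7 carry 4
  C×5+4 = 64 → write 0 carry 4
  1×5+4 = 9 → write 9
  0×5 = 0 → write 0
  D×5 = 65 → write 1 carry 4
  1×5+4 = 9 → write 9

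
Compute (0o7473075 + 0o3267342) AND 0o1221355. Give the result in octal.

0o220015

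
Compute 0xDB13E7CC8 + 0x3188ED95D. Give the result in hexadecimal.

Add column by column in base 16, right to left:
  8+D = 5 carry 1
  C+5+1 = 2 carry 1
  C+9+1 = 6 carry 1
  7+D+1 = 5 carry 1
  E+E+1 = D carry 1
  3+8+1 = C
  1+8 = 9
  B+1 = C
  D+3 = 0 carry 1
  final carry 1

0x10C9CD5625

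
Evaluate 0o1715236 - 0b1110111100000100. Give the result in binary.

0b1101010101110011010

0o1715236 = 0b1111001101010011110 in binary.
Subtract column by column in base 2:
  0-0 → 0
  1-0 → 1
  1-1 → 0
  1-0 → 1
  1-0 → 1
  0-0 → 0
  0-0 → 0
  1-0 → 1
  0-1 → 1 (borrow)
  1-1-1 → 1 (borrow)
  0-1-1 → 0 (borrow)
  1-1-1 → 1 (borrow)
  1-0-1 → 0
  0-1 → 1 (borrow)
  0-1-1 → 0 (borrow)
  1-1-1 → 1 (borrow)
  1-0-1 → 0
  1-0 → 1
  1-0 → 1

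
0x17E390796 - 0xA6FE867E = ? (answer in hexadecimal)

0xD73A8118

Subtract column by column in base 16:
  6-E → 8 (borrow)
  9-7-1 → 1
  7-6 → 1
  0-8 → 8 (borrow)
  9-E-1 → A (borrow)
  3-F-1 → 3 (borrow)
  E-6-1 → 7
  7-A → D (borrow)
  1-0-1 → 0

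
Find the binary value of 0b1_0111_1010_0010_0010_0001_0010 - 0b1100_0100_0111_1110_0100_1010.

0b101101011010001111001000

Subtract column by column in base 2:
  0-0 → 0
  1-1 → 0
  0-0 → 0
  0-1 → 1 (borrow)
  1-0-1 → 0
  0-0 → 0
  0-1 → 1 (borrow)
  0-0-1 → 1 (borrow)
  0-0-1 → 1 (borrow)
  1-1-1 → 1 (borrow)
  0-1-1 → 0 (borrow)
  0-1-1 → 0 (borrow)
  0-1-1 → 0 (borrow)
  1-1-1 → 1 (borrow)
  0-1-1 → 0 (borrow)
  0-0-1 → 1 (borrow)
  0-0-1 → 1 (borrow)
  1-0-1 → 0
  0-1 → 1 (borrow)
  1-0-1 → 0
  1-0 → 1
  1-0 → 1
  1-1 → 0
  0-1 → 1 (borrow)
  1-0-1 → 0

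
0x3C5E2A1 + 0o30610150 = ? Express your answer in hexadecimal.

0o30610150 = 0x631068 in hexadecimal.
Add column by column in base 16, right to left:
  1+8 = 9
  A+6 = 0 carry 1
  2+0+1 = 3
  E+1 = F
  5+3 = 8
  C+6 = 2 carry 1
  3+0+1 = 4

0x428F309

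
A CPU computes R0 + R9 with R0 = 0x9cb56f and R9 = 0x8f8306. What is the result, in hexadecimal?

Add column by column in base 16, right to left:
  f+6 = 5 carry 1
  6+0+1 = 7
  5+3 = 8
  b+8 = 3 carry 1
  c+f+1 = c carry 1
  9+8+1 = 2 carry 1
  final carry 1

0x12c3875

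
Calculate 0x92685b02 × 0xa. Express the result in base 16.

0x5b8138e14

Multiply each base-16 digit by 10, carrying:
  2×10 = 20 → write 4 carry 1
  0×10+1 = 1 → write 1
  b×10 = 110 → write e carry 6
  5×10+6 = 56 → write 8 carry 3
  8×10+3 = 83 → write 3 carry 5
  6×10+5 = 65 → write 1 carry 4
  2×10+4 = 24 → write 8 carry 1
  9×10+1 = 91 → write b carry 5
  remaining carry: 5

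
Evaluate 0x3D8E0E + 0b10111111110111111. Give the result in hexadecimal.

0x3F0DCD

0b10111111110111111 = 0x17FBF in hexadecimal.
Add column by column in base 16, right to left:
  E+F = D carry 1
  0+B+1 = C
  E+F = D carry 1
  8+7+1 = 0 carry 1
  D+1+1 = F
  3+0 = 3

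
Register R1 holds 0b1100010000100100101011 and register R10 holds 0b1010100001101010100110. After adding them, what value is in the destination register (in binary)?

0b10110110010001111010001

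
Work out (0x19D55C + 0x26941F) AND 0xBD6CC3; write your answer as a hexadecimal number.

0x6843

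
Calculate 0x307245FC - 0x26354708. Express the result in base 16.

Subtract column by column in base 16:
  C-8 → 4
  F-0 → F
  5-7 → E (borrow)
  4-4-1 → F (borrow)
  2-5-1 → C (borrow)
  7-3-1 → 3
  0-6 → A (borrow)
  3-2-1 → 0

0xA3CFEF4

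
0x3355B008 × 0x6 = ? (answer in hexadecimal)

Multiply each base-16 digit by 6, carrying:
  8×6 = 48 → write 0 carry 3
  0×6+3 = 3 → write 3
  0×6 = 0 → write 0
  B×6 = 66 → write 2 carry 4
  5×6+4 = 34 → write 2 carry 2
  5×6+2 = 32 → write 0 carry 2
  3×6+2 = 20 → write 4 carry 1
  3×6+1 = 19 → write 3 carry 1
  remaining carry: 1

0x134022030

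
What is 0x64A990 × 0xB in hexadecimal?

0x4534930

Multiply each base-16 digit by 11, carrying:
  0×11 = 0 → write 0
  9×11 = 99 → write 3 carry 6
  9×11+6 = 105 → write 9 carry 6
  A×11+6 = 116 → write 4 carry 7
  4×11+7 = 51 → write 3 carry 3
  6×11+3 = 69 → write 5 carry 4
  remaining carry: 4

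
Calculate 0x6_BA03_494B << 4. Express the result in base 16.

0x6BA03494B0

Shifting left by 4 bits = 1 hex digit: append 1 zero.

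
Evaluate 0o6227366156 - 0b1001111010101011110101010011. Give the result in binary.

0o6227366156 = 0b110010010111011110110001101110 in binary.
Subtract column by column in base 2:
  0-1 → 1 (borrow)
  1-1-1 → 1 (borrow)
  1-0-1 → 0
  1-0 → 1
  0-1 → 1 (borrow)
  1-0-1 → 0
  1-1 → 0
  0-0 → 0
  0-1 → 1 (borrow)
  0-0-1 → 1 (borrow)
  1-1-1 → 1 (borrow)
  1-1-1 → 1 (borrow)
  0-1-1 → 0 (borrow)
  1-1-1 → 1 (borrow)
  1-0-1 → 0
  1-1 → 0
  1-0 → 1
  0-1 → 1 (borrow)
  1-0-1 → 0
  1-1 → 0
  1-0 → 1
  0-1 → 1 (borrow)
  1-1-1 → 1 (borrow)
  0-1-1 → 0 (borrow)
  0-1-1 → 0 (borrow)
  1-0-1 → 0
  0-0 → 0
  0-1 → 1 (borrow)
  1-0-1 → 0
  1-0 → 1

0b101000011100110010111100011011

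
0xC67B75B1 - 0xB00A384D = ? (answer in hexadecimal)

0x16713D64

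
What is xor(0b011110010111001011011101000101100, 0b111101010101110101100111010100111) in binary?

0b100011000010111110111010010001011

XOR bit by bit (1 where the bits differ):
  011110010111001011011101000101100
^ 111101010101110101100111010100111
= 100011000010111110111010010001011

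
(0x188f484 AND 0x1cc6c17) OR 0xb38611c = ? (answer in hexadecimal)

0xbb8651c

0x188f484 AND 0x1cc6c17 = 0x1886404.
Then OR with 0xb38611c.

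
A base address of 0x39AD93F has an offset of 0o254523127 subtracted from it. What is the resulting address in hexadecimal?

0o254523127 = 0x2B2A657 in hexadecimal.
Subtract column by column in base 16:
  F-7 → 8
  3-5 → E (borrow)
  9-6-1 → 2
  D-A → 3
  A-2 → 8
  9-B → E (borrow)
  3-2-1 → 0

0xE832E8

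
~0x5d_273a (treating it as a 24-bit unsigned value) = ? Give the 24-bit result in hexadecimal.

0xa2d8c5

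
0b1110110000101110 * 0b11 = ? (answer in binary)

Multiply each base-2 digit by 3, carrying:
  0×3 = 0 → write 0
  1×3 = 3 → write 1 carry 1
  1×3+1 = 4 → write 0 carry 2
  1×3+2 = 5 → write 1 carry 2
  0×3+2 = 2 → write 0 carry 1
  1×3+1 = 4 → write 0 carry 2
  0×3+2 = 2 → write 0 carry 1
  0×3+1 = 1 → write 1
  0×3 = 0 → write 0
  0×3 = 0 → write 0
  1×3 = 3 → write 1 carry 1
  1×3+1 = 4 → write 0 carry 2
  0×3+2 = 2 → write 0 carry 1
  1×3+1 = 4 → write 0 carry 2
  1×3+2 = 5 → write 1 carry 2
  1×3+2 = 5 → write 1 carry 2
  remaining carry: 10

0b101100010010001010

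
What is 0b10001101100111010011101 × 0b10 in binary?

0b100011011001110100111010

Multiply each base-2 digit by 2, carrying:
  1×2 = 2 → write 0 carry 1
  0×2+1 = 1 → write 1
  1×2 = 2 → write 0 carry 1
  1×2+1 = 3 → write 1 carry 1
  1×2+1 = 3 → write 1 carry 1
  0×2+1 = 1 → write 1
  0×2 = 0 → write 0
  1×2 = 2 → write 0 carry 1
  0×2+1 = 1 → write 1
  1×2 = 2 → write 0 carry 1
  1×2+1 = 3 → write 1 carry 1
  1×2+1 = 3 → write 1 carry 1
  0×2+1 = 1 → write 1
  0×2 = 0 → write 0
  1×2 = 2 → write 0 carry 1
  1×2+1 = 3 → write 1 carry 1
  0×2+1 = 1 → write 1
  1×2 = 2 → write 0 carry 1
  1×2+1 = 3 → write 1 carry 1
  0×2+1 = 1 → write 1
  0×2 = 0 → write 0
  0×2 = 0 → write 0
  1×2 = 2 → write 0 carry 1
  remaining carry: 1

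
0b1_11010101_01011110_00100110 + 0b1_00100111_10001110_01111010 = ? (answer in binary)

0b10111111001110110010100000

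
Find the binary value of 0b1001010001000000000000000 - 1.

0b1001010000111111111111111

The trailing 15 digits are 0, so subtracting 1 borrows through: they become 1 and the next digit up decrements.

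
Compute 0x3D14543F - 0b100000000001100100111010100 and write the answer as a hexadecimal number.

0x39138A6B

0b100000000001100100111010100 = 0x400C9D4 in hexadecimal.
Subtract column by column in base 16:
  F-4 → B
  3-D → 6 (borrow)
  4-9-1 → A (borrow)
  5-C-1 → 8 (borrow)
  4-0-1 → 3
  1-0 → 1
  D-4 → 9
  3-0 → 3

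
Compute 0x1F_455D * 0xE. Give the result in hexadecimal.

Multiply each base-16 digit by 14, carrying:
  D×14 = 182 → write 6 carry 11
  5×14+11 = 81 → write 1 carry 5
  5×14+5 = 75 → write B carry 4
  4×14+4 = 60 → write C carry 3
  F×14+3 = 213 → write 5 carry 13
  1×14+13 = 27 → write B carry 1
  remaining carry: 1

0x1B5CB16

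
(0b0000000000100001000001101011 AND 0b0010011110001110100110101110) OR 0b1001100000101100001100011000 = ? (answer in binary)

0b0000000000100001000001101011 AND 0b0010011110001110100110101110 = 0b0000000000000000000000101010.
Then OR with 0b1001100000101100001100011000.

0b1001100000101100001100111010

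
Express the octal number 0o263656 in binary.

0b10110011110101110

Each octal digit is 3 bits: 2=010 6=110 3=011 6=110 5=101 6=110.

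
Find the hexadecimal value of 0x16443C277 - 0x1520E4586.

0x12357CF1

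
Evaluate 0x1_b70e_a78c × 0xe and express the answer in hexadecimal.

Multiply each base-16 digit by 14, carrying:
  c×14 = 168 → write 8 carry 10
  8×14+10 = 122 → write a carry 7
  7×14+7 = 105 → write 9 carry 6
  a×14+6 = 146 → write 2 carry 9
  e×14+9 = 205 → write d carry 12
  0×14+12 = 12 → write c
  7×14 = 98 → write 2 carry 6
  b×14+6 = 160 → write 0 carry 10
  1×14+10 = 24 → write 8 carry 1
  remaining carry: 1

0x1802cd29a8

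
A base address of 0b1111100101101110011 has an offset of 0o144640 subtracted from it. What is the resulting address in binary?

0b1110000000111010011

0o144640 = 0b1100100110100000 in binary.
Subtract column by column in base 2:
  1-0 → 1
  1-0 → 1
  0-0 → 0
  0-0 → 0
  1-0 → 1
  1-1 → 0
  1-0 → 1
  0-1 → 1 (borrow)
  1-1-1 → 1 (borrow)
  1-0-1 → 0
  0-0 → 0
  1-1 → 0
  0-0 → 0
  0-0 → 0
  1-1 → 0
  1-1 → 0
  1-0 → 1
  1-0 → 1
  1-0 → 1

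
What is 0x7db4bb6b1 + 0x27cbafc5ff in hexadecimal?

0x2fa6fb7cb0

Add column by column in base 16, right to left:
  1+f = 0 carry 1
  b+f+1 = b carry 1
  6+5+1 = c
  b+c = 7 carry 1
  b+f+1 = b carry 1
  4+a+1 = f
  b+b = 6 carry 1
  d+c+1 = a carry 1
  7+7+1 = f
  0+2 = 2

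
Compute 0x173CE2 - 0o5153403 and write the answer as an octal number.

0o462737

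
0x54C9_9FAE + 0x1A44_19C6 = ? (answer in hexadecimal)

0x6F0DB974

Add column by column in base 16, right to left:
  E+6 = 4 carry 1
  A+C+1 = 7 carry 1
  F+9+1 = 9 carry 1
  9+1+1 = B
  9+4 = D
  C+4 = 0 carry 1
  4+A+1 = F
  5+1 = 6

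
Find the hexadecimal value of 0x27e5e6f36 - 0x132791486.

Subtract column by column in base 16:
  6-6 → 0
  3-8 → b (borrow)
  f-4-1 → a
  6-1 → 5
  e-9 → 5
  5-7 → e (borrow)
  e-2-1 → b
  7-3 → 4
  2-1 → 1

0x14be55ab0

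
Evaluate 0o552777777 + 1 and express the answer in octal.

0o553000000

The trailing 6 digits are 7 (max in base 8), so adding 1 cascades: they roll to 0 and the next digit up increments.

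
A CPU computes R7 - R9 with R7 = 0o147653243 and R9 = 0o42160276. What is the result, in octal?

0o105472745

Subtract column by column in base 8:
  3-6 → 5 (borrow)
  4-7-1 → 4 (borrow)
  2-2-1 → 7 (borrow)
  3-0-1 → 2
  5-6 → 7 (borrow)
  6-1-1 → 4
  7-2 → 5
  4-4 → 0
  1-0 → 1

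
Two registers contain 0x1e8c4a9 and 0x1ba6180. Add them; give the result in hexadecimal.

0x3a32629

Add column by column in base 16, right to left:
  9+0 = 9
  a+8 = 2 carry 1
  4+1+1 = 6
  c+6 = 2 carry 1
  8+a+1 = 3 carry 1
  e+b+1 = a carry 1
  1+1+1 = 3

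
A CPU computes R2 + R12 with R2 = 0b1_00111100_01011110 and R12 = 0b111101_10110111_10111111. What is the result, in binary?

Add column by column in base 2, right to left:
  0+1 = 1
  1+1 = 0 carry 1
  1+1+1 = 1 carry 1
  1+1+1 = 1 carry 1
  1+1+1 = 1 carry 1
  0+1+1 = 0 carry 1
  1+0+1 = 0 carry 1
  0+1+1 = 0 carry 1
  0+1+1 = 0 carry 1
  0+1+1 = 0 carry 1
  1+1+1 = 1 carry 1
  1+0+1 = 0 carry 1
  1+1+1 = 1 carry 1
  1+1+1 = 1 carry 1
  0+0+1 = 1
  0+1 = 1
  1+1 = 0 carry 1
  0+0+1 = 1
  0+1 = 1
  0+1 = 1
  0+1 = 1
  0+1 = 1

0b1111101111010000011101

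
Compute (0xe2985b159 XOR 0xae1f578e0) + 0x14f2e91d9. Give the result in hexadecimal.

0x6179f5b92

First 0xe2985b159 XOR 0xae1f578e0 = 0x4c870c9b9.
Add column by column in base 16, right to left:
  9+9 = 2 carry 1
  b+d+1 = 9 carry 1
  9+1+1 = b
  c+9 = 5 carry 1
  0+e+1 = f
  7+2 = 9
  8+f = 7 carry 1
  c+4+1 = 1 carry 1
  4+1+1 = 6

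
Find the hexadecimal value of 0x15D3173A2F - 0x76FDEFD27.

0xE63383D08

Subtract column by column in base 16:
  F-7 → 8
  2-2 → 0
  A-D → D (borrow)
  3-F-1 → 3 (borrow)
  7-E-1 → 8 (borrow)
  1-D-1 → 3 (borrow)
  3-F-1 → 3 (borrow)
  D-6-1 → 6
  5-7 → E (borrow)
  1-0-1 → 0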